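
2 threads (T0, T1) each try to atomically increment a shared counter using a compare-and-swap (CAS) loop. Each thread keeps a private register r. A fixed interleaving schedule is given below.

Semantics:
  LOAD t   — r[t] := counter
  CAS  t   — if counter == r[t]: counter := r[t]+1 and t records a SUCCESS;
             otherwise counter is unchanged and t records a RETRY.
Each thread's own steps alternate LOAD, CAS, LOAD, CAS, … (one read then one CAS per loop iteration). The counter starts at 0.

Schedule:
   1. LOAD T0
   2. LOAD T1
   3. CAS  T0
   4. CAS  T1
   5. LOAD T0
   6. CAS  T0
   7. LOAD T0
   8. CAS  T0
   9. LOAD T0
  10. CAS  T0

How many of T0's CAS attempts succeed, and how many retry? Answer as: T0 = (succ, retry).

T0 = (4, 0)

#1 T0 reads 0
#2 T1 reads 0
#3 T0 CAS(0→1) writes; counter now 1
#4 T1 CAS(0→1) fails; counter now 1
#5 T0 reads 1
#6 T0 CAS(1→2) writes; counter now 2
#7 T0 reads 2
#8 T0 CAS(2→3) writes; counter now 3
#9 T0 reads 3
#10 T0 CAS(3→4) writes; counter now 4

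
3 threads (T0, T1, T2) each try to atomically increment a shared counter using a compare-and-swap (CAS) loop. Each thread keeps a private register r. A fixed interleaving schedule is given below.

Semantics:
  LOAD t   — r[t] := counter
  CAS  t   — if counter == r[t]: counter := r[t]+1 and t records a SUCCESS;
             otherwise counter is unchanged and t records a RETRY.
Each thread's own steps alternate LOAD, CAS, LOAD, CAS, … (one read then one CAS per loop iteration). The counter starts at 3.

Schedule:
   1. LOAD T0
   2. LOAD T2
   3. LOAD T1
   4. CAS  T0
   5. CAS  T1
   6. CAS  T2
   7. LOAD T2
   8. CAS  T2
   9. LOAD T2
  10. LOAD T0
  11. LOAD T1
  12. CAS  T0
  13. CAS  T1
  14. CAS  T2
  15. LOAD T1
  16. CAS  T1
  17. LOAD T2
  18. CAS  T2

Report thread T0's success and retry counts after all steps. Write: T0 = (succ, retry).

step 1: T0 LOAD ⇒ load; ctr=3 reg=3
step 2: T2 LOAD ⇒ load; ctr=3 reg=3
step 3: T1 LOAD ⇒ load; ctr=3 reg=3
step 4: T0 CAS ⇒ ok; ctr=4 reg=3
step 5: T1 CAS ⇒ retry; ctr=4 reg=3
step 6: T2 CAS ⇒ retry; ctr=4 reg=3
step 7: T2 LOAD ⇒ load; ctr=4 reg=4
step 8: T2 CAS ⇒ ok; ctr=5 reg=4
step 9: T2 LOAD ⇒ load; ctr=5 reg=5
step 10: T0 LOAD ⇒ load; ctr=5 reg=5
step 11: T1 LOAD ⇒ load; ctr=5 reg=5
step 12: T0 CAS ⇒ ok; ctr=6 reg=5
step 13: T1 CAS ⇒ retry; ctr=6 reg=5
step 14: T2 CAS ⇒ retry; ctr=6 reg=5
step 15: T1 LOAD ⇒ load; ctr=6 reg=6
step 16: T1 CAS ⇒ ok; ctr=7 reg=6
step 17: T2 LOAD ⇒ load; ctr=7 reg=7
step 18: T2 CAS ⇒ ok; ctr=8 reg=7

T0 = (2, 0)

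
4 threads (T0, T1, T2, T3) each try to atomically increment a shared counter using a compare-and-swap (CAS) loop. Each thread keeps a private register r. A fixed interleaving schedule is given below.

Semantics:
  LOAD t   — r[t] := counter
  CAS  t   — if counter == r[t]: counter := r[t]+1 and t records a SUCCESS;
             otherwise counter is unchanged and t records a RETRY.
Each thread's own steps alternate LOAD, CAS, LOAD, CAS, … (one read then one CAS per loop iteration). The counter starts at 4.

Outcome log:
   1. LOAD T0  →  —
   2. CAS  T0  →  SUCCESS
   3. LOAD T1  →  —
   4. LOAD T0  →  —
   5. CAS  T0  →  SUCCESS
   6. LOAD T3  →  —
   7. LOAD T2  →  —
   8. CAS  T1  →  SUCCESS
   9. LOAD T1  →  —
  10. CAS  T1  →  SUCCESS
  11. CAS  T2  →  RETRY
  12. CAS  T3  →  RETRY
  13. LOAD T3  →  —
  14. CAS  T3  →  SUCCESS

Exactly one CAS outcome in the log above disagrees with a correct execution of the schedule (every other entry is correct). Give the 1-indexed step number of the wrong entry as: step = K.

Reference trace:
1. LOAD T0 → mem=4 r[T0]=4 [LOAD]
2. CAS T0 → mem=5 r[T0]=4 [OK]
3. LOAD T1 → mem=5 r[T1]=5 [LOAD]
4. LOAD T0 → mem=5 r[T0]=5 [LOAD]
5. CAS T0 → mem=6 r[T0]=5 [OK]
6. LOAD T3 → mem=6 r[T3]=6 [LOAD]
7. LOAD T2 → mem=6 r[T2]=6 [LOAD]
8. CAS T1 → mem=6 r[T1]=5 [RETRY]
9. LOAD T1 → mem=6 r[T1]=6 [LOAD]
10. CAS T1 → mem=7 r[T1]=6 [OK]
11. CAS T2 → mem=7 r[T2]=6 [RETRY]
12. CAS T3 → mem=7 r[T3]=6 [RETRY]
13. LOAD T3 → mem=7 r[T3]=7 [LOAD]
14. CAS T3 → mem=8 r[T3]=7 [OK]
Mismatch at 8.

step = 8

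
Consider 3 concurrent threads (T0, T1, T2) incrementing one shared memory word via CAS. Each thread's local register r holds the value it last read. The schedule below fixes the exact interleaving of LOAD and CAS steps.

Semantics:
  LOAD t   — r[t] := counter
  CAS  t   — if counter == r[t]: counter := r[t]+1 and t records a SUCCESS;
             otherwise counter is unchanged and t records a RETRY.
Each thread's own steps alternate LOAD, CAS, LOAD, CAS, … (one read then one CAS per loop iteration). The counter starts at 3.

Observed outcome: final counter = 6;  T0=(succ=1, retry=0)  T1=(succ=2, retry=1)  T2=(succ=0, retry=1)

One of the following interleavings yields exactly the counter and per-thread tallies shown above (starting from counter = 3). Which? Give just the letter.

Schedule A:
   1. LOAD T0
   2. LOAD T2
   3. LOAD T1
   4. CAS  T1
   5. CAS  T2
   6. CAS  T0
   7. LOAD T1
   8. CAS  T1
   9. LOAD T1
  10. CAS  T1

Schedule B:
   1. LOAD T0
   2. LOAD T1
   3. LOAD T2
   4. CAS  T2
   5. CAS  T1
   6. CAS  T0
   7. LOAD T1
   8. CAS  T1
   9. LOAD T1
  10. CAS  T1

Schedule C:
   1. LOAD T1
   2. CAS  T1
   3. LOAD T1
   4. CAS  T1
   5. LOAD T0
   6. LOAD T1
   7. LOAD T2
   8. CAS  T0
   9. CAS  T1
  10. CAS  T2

C

Tracing schedule C:
[1] T1.load  rd  (counter 3, T1.r 3)
[2] T1.cas  hit  (counter 4, T1.r 3)
[3] T1.load  rd  (counter 4, T1.r 4)
[4] T1.cas  hit  (counter 5, T1.r 4)
[5] T0.load  rd  (counter 5, T0.r 5)
[6] T1.load  rd  (counter 5, T1.r 5)
[7] T2.load  rd  (counter 5, T2.r 5)
[8] T0.cas  hit  (counter 6, T0.r 5)
[9] T1.cas  miss  (counter 6, T1.r 5)
[10] T2.cas  miss  (counter 6, T2.r 5)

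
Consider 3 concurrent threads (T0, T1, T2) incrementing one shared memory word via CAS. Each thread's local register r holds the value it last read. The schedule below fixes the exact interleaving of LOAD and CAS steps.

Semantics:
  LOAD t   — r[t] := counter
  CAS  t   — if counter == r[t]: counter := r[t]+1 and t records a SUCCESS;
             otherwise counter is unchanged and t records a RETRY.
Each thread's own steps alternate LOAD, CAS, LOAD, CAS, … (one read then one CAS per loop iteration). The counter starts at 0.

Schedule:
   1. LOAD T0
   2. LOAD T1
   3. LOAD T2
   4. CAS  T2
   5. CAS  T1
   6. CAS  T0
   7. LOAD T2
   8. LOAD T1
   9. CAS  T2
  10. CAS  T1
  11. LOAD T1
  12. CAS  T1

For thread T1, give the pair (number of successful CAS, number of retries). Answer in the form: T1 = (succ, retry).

1. LOAD T0 → mem=0 r[T0]=0 [LOAD]
2. LOAD T1 → mem=0 r[T1]=0 [LOAD]
3. LOAD T2 → mem=0 r[T2]=0 [LOAD]
4. CAS T2 → mem=1 r[T2]=0 [OK]
5. CAS T1 → mem=1 r[T1]=0 [RETRY]
6. CAS T0 → mem=1 r[T0]=0 [RETRY]
7. LOAD T2 → mem=1 r[T2]=1 [LOAD]
8. LOAD T1 → mem=1 r[T1]=1 [LOAD]
9. CAS T2 → mem=2 r[T2]=1 [OK]
10. CAS T1 → mem=2 r[T1]=1 [RETRY]
11. LOAD T1 → mem=2 r[T1]=2 [LOAD]
12. CAS T1 → mem=3 r[T1]=2 [OK]

T1 = (1, 2)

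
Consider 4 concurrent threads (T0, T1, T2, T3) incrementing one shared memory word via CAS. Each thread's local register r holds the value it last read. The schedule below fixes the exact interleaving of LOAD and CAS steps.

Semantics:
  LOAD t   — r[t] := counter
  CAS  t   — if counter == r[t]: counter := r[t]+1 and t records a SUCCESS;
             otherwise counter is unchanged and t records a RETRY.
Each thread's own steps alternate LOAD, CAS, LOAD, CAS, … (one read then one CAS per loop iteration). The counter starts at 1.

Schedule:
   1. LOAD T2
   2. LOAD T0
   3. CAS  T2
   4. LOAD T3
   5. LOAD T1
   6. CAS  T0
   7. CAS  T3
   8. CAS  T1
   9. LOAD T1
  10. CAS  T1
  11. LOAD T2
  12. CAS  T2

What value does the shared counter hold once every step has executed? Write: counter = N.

step 1: T2 LOAD ⇒ load; ctr=1 reg=1
step 2: T0 LOAD ⇒ load; ctr=1 reg=1
step 3: T2 CAS ⇒ ok; ctr=2 reg=1
step 4: T3 LOAD ⇒ load; ctr=2 reg=2
step 5: T1 LOAD ⇒ load; ctr=2 reg=2
step 6: T0 CAS ⇒ retry; ctr=2 reg=1
step 7: T3 CAS ⇒ ok; ctr=3 reg=2
step 8: T1 CAS ⇒ retry; ctr=3 reg=2
step 9: T1 LOAD ⇒ load; ctr=3 reg=3
step 10: T1 CAS ⇒ ok; ctr=4 reg=3
step 11: T2 LOAD ⇒ load; ctr=4 reg=4
step 12: T2 CAS ⇒ ok; ctr=5 reg=4

counter = 5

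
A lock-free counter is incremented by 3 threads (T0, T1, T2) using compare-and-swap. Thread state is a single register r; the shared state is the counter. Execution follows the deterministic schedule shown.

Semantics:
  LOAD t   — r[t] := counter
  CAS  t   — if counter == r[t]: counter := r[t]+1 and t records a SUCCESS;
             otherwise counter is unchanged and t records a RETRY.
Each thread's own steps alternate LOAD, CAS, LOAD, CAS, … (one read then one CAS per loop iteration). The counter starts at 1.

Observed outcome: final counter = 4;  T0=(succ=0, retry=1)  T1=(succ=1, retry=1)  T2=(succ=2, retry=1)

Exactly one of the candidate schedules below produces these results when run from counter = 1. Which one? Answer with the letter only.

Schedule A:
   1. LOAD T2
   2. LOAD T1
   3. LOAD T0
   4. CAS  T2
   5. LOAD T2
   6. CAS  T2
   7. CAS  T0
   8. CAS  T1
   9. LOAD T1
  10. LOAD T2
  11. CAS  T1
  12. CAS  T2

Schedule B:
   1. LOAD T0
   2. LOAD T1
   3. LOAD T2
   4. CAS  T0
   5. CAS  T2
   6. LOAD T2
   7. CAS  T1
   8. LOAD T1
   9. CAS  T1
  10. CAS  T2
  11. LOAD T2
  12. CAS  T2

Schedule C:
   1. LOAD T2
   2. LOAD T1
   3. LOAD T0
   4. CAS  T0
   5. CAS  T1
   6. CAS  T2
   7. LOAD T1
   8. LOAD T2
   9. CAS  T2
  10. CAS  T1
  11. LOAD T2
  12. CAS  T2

A

Tracing schedule A:
1. LOAD T2 → mem=1 r[T2]=1 [LOAD]
2. LOAD T1 → mem=1 r[T1]=1 [LOAD]
3. LOAD T0 → mem=1 r[T0]=1 [LOAD]
4. CAS T2 → mem=2 r[T2]=1 [OK]
5. LOAD T2 → mem=2 r[T2]=2 [LOAD]
6. CAS T2 → mem=3 r[T2]=2 [OK]
7. CAS T0 → mem=3 r[T0]=1 [RETRY]
8. CAS T1 → mem=3 r[T1]=1 [RETRY]
9. LOAD T1 → mem=3 r[T1]=3 [LOAD]
10. LOAD T2 → mem=3 r[T2]=3 [LOAD]
11. CAS T1 → mem=4 r[T1]=3 [OK]
12. CAS T2 → mem=4 r[T2]=3 [RETRY]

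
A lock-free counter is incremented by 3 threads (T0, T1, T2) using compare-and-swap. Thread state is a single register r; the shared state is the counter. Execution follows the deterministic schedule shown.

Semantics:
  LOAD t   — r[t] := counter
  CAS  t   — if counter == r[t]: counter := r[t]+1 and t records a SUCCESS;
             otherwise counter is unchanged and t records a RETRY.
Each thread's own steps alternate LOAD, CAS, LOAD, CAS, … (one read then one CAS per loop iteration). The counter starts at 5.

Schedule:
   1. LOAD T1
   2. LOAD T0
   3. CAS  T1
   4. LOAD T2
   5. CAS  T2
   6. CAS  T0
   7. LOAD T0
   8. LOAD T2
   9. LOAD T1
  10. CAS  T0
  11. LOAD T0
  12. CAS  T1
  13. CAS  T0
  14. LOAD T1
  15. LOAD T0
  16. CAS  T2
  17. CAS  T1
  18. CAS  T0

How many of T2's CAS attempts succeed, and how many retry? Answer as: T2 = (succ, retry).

T2 = (1, 1)

   1) LOAD T1:  M=5  r_T1=5
   2) LOAD T0:  M=5  r_T0=5
   3) CAS  T1:  M=6  r_T1=5 ✓
   4) LOAD T2:  M=6  r_T2=6
   5) CAS  T2:  M=7  r_T2=6 ✓
   6) CAS  T0:  M=7  r_T0=5 ✗
   7) LOAD T0:  M=7  r_T0=7
   8) LOAD T2:  M=7  r_T2=7
   9) LOAD T1:  M=7  r_T1=7
  10) CAS  T0:  M=8  r_T0=7 ✓
  11) LOAD T0:  M=8  r_T0=8
  12) CAS  T1:  M=8  r_T1=7 ✗
  13) CAS  T0:  M=9  r_T0=8 ✓
  14) LOAD T1:  M=9  r_T1=9
  15) LOAD T0:  M=9  r_T0=9
  16) CAS  T2:  M=9  r_T2=7 ✗
  17) CAS  T1:  M=10  r_T1=9 ✓
  18) CAS  T0:  M=10  r_T0=9 ✗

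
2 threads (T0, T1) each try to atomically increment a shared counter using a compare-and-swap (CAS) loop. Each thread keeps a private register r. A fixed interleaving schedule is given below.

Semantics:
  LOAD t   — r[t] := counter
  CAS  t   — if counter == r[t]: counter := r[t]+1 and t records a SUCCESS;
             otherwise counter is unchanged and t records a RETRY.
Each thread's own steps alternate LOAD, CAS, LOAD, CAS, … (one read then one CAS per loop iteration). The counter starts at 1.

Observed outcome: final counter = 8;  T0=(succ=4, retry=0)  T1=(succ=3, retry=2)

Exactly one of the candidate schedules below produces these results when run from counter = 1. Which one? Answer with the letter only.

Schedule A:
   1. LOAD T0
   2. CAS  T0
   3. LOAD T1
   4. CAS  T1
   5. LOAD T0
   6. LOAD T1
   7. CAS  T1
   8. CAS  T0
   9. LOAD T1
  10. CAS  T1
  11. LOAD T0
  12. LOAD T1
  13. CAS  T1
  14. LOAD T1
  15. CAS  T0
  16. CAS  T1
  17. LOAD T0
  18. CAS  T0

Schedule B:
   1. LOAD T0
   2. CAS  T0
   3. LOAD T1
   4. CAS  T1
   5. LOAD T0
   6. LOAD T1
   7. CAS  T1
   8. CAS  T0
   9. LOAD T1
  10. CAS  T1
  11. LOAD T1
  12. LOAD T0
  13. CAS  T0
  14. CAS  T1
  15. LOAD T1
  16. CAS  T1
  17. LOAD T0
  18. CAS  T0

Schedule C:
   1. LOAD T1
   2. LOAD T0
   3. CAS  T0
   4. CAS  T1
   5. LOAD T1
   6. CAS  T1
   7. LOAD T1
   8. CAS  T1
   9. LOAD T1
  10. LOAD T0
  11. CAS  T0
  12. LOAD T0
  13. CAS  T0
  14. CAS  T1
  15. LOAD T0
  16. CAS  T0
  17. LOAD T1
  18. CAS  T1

Run C:
1. LOAD T1 → mem=1 r[T1]=1 [LOAD]
2. LOAD T0 → mem=1 r[T0]=1 [LOAD]
3. CAS T0 → mem=2 r[T0]=1 [OK]
4. CAS T1 → mem=2 r[T1]=1 [RETRY]
5. LOAD T1 → mem=2 r[T1]=2 [LOAD]
6. CAS T1 → mem=3 r[T1]=2 [OK]
7. LOAD T1 → mem=3 r[T1]=3 [LOAD]
8. CAS T1 → mem=4 r[T1]=3 [OK]
9. LOAD T1 → mem=4 r[T1]=4 [LOAD]
10. LOAD T0 → mem=4 r[T0]=4 [LOAD]
11. CAS T0 → mem=5 r[T0]=4 [OK]
12. LOAD T0 → mem=5 r[T0]=5 [LOAD]
13. CAS T0 → mem=6 r[T0]=5 [OK]
14. CAS T1 → mem=6 r[T1]=4 [RETRY]
15. LOAD T0 → mem=6 r[T0]=6 [LOAD]
16. CAS T0 → mem=7 r[T0]=6 [OK]
17. LOAD T1 → mem=7 r[T1]=7 [LOAD]
18. CAS T1 → mem=8 r[T1]=7 [OK]

C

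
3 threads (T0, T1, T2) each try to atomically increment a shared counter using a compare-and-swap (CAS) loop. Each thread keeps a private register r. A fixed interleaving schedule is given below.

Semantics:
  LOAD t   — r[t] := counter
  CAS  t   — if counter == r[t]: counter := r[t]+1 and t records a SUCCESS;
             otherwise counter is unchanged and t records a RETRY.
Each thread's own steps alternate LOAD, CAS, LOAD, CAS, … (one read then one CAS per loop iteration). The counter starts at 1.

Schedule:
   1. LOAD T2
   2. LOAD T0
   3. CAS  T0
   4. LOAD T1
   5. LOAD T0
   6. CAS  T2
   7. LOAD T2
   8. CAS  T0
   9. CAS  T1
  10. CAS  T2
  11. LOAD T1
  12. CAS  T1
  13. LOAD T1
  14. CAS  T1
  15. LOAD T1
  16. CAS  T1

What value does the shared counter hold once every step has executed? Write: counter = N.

counter = 6

#1 T2 reads 1
#2 T0 reads 1
#3 T0 CAS(1→2) writes; counter now 2
#4 T1 reads 2
#5 T0 reads 2
#6 T2 CAS(1→2) fails; counter now 2
#7 T2 reads 2
#8 T0 CAS(2→3) writes; counter now 3
#9 T1 CAS(2→3) fails; counter now 3
#10 T2 CAS(2→3) fails; counter now 3
#11 T1 reads 3
#12 T1 CAS(3→4) writes; counter now 4
#13 T1 reads 4
#14 T1 CAS(4→5) writes; counter now 5
#15 T1 reads 5
#16 T1 CAS(5→6) writes; counter now 6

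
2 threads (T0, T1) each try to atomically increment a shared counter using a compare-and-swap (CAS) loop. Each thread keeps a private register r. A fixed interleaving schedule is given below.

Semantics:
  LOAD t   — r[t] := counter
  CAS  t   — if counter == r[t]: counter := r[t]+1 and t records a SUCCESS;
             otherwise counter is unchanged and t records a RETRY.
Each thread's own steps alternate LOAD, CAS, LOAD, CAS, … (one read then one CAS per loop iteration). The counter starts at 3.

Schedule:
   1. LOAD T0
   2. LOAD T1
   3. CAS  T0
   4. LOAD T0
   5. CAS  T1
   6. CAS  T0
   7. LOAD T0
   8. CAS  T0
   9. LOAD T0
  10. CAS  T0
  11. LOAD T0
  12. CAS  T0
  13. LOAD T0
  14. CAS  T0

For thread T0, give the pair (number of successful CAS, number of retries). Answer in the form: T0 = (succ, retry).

   1) LOAD T0:  M=3  r_T0=3
   2) LOAD T1:  M=3  r_T1=3
   3) CAS  T0:  M=4  r_T0=3 ✓
   4) LOAD T0:  M=4  r_T0=4
   5) CAS  T1:  M=4  r_T1=3 ✗
   6) CAS  T0:  M=5  r_T0=4 ✓
   7) LOAD T0:  M=5  r_T0=5
   8) CAS  T0:  M=6  r_T0=5 ✓
   9) LOAD T0:  M=6  r_T0=6
  10) CAS  T0:  M=7  r_T0=6 ✓
  11) LOAD T0:  M=7  r_T0=7
  12) CAS  T0:  M=8  r_T0=7 ✓
  13) LOAD T0:  M=8  r_T0=8
  14) CAS  T0:  M=9  r_T0=8 ✓

T0 = (6, 0)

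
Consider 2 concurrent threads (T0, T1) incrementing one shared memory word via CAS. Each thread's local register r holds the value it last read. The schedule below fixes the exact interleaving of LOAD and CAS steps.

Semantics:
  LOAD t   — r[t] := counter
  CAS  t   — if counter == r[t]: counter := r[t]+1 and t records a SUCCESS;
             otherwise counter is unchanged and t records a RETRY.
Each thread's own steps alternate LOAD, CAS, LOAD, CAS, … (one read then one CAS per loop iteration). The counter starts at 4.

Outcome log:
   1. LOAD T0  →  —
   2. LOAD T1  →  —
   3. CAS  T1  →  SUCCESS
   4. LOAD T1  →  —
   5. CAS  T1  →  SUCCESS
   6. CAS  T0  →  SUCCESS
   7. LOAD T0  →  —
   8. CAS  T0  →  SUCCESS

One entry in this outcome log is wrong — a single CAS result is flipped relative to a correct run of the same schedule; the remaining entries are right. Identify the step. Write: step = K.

step = 6

Re-executing:
step 1: T0 LOAD ⇒ load; ctr=4 reg=4
step 2: T1 LOAD ⇒ load; ctr=4 reg=4
step 3: T1 CAS ⇒ ok; ctr=5 reg=4
step 4: T1 LOAD ⇒ load; ctr=5 reg=5
step 5: T1 CAS ⇒ ok; ctr=6 reg=5
step 6: T0 CAS ⇒ retry; ctr=6 reg=4
step 7: T0 LOAD ⇒ load; ctr=6 reg=6
step 8: T0 CAS ⇒ ok; ctr=7 reg=6
Flip is step 6.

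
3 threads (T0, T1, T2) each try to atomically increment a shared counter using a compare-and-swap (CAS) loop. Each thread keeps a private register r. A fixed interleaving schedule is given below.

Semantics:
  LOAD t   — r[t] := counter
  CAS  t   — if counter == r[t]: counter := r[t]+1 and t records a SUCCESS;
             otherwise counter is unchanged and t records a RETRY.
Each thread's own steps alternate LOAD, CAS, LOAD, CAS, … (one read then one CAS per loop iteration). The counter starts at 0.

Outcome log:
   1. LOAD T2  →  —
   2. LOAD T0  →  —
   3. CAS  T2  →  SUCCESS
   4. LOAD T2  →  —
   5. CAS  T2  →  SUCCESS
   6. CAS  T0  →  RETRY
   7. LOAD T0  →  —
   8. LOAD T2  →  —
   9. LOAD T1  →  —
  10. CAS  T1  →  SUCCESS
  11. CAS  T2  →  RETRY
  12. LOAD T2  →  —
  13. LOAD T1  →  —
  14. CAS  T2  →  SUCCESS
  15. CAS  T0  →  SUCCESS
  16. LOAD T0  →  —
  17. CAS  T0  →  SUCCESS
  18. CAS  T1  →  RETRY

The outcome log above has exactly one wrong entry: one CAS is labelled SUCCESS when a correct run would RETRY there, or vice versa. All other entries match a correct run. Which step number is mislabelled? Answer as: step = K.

step = 15

Re-executing:
step 1: T2 LOAD ⇒ load; ctr=0 reg=0
step 2: T0 LOAD ⇒ load; ctr=0 reg=0
step 3: T2 CAS ⇒ ok; ctr=1 reg=0
step 4: T2 LOAD ⇒ load; ctr=1 reg=1
step 5: T2 CAS ⇒ ok; ctr=2 reg=1
step 6: T0 CAS ⇒ retry; ctr=2 reg=0
step 7: T0 LOAD ⇒ load; ctr=2 reg=2
step 8: T2 LOAD ⇒ load; ctr=2 reg=2
step 9: T1 LOAD ⇒ load; ctr=2 reg=2
step 10: T1 CAS ⇒ ok; ctr=3 reg=2
step 11: T2 CAS ⇒ retry; ctr=3 reg=2
step 12: T2 LOAD ⇒ load; ctr=3 reg=3
step 13: T1 LOAD ⇒ load; ctr=3 reg=3
step 14: T2 CAS ⇒ ok; ctr=4 reg=3
step 15: T0 CAS ⇒ retry; ctr=4 reg=2
step 16: T0 LOAD ⇒ load; ctr=4 reg=4
step 17: T0 CAS ⇒ ok; ctr=5 reg=4
step 18: T1 CAS ⇒ retry; ctr=5 reg=3
Flip is step 15.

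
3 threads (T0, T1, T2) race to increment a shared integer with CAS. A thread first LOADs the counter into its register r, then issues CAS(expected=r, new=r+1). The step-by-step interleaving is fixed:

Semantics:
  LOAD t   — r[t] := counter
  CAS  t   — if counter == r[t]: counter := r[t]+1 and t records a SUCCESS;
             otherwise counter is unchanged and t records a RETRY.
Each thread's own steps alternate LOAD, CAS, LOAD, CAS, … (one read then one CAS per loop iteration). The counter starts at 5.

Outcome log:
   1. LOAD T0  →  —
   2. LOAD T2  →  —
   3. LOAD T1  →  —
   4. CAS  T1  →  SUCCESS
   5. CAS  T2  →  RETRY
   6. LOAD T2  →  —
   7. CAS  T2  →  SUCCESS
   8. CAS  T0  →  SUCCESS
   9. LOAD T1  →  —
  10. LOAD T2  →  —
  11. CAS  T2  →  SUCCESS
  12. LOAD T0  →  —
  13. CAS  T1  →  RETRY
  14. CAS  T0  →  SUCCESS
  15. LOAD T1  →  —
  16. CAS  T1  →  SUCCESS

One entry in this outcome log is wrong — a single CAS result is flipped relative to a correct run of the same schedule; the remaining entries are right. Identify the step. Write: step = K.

Reference trace:
1. LOAD T0 → mem=5 r[T0]=5 [LOAD]
2. LOAD T2 → mem=5 r[T2]=5 [LOAD]
3. LOAD T1 → mem=5 r[T1]=5 [LOAD]
4. CAS T1 → mem=6 r[T1]=5 [OK]
5. CAS T2 → mem=6 r[T2]=5 [RETRY]
6. LOAD T2 → mem=6 r[T2]=6 [LOAD]
7. CAS T2 → mem=7 r[T2]=6 [OK]
8. CAS T0 → mem=7 r[T0]=5 [RETRY]
9. LOAD T1 → mem=7 r[T1]=7 [LOAD]
10. LOAD T2 → mem=7 r[T2]=7 [LOAD]
11. CAS T2 → mem=8 r[T2]=7 [OK]
12. LOAD T0 → mem=8 r[T0]=8 [LOAD]
13. CAS T1 → mem=8 r[T1]=7 [RETRY]
14. CAS T0 → mem=9 r[T0]=8 [OK]
15. LOAD T1 → mem=9 r[T1]=9 [LOAD]
16. CAS T1 → mem=10 r[T1]=9 [OK]
Log disagrees first at step 8.

step = 8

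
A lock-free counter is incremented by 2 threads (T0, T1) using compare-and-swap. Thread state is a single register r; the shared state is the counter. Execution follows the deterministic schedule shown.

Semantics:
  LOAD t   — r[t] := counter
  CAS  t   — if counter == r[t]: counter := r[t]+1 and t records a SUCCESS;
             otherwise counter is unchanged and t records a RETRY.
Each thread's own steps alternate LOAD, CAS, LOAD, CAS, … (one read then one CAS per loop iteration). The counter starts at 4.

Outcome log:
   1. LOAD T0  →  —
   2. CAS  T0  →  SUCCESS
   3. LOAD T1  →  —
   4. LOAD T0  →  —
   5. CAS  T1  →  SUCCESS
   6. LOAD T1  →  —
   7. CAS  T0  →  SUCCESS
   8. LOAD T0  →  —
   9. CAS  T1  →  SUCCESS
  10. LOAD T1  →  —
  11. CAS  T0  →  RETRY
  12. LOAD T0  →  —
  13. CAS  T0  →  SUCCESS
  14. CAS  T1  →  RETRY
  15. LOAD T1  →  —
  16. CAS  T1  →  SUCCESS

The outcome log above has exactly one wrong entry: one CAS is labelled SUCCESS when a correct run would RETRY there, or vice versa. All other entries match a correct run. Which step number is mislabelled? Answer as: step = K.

step = 7

Correct run:
[1] T0.load  rd  (counter 4, T0.r 4)
[2] T0.cas  hit  (counter 5, T0.r 4)
[3] T1.load  rd  (counter 5, T1.r 5)
[4] T0.load  rd  (counter 5, T0.r 5)
[5] T1.cas  hit  (counter 6, T1.r 5)
[6] T1.load  rd  (counter 6, T1.r 6)
[7] T0.cas  miss  (counter 6, T0.r 5)
[8] T0.load  rd  (counter 6, T0.r 6)
[9] T1.cas  hit  (counter 7, T1.r 6)
[10] T1.load  rd  (counter 7, T1.r 7)
[11] T0.cas  miss  (counter 7, T0.r 6)
[12] T0.load  rd  (counter 7, T0.r 7)
[13] T0.cas  hit  (counter 8, T0.r 7)
[14] T1.cas  miss  (counter 8, T1.r 7)
[15] T1.load  rd  (counter 8, T1.r 8)
[16] T1.cas  hit  (counter 9, T1.r 8)
Log disagrees first at step 7.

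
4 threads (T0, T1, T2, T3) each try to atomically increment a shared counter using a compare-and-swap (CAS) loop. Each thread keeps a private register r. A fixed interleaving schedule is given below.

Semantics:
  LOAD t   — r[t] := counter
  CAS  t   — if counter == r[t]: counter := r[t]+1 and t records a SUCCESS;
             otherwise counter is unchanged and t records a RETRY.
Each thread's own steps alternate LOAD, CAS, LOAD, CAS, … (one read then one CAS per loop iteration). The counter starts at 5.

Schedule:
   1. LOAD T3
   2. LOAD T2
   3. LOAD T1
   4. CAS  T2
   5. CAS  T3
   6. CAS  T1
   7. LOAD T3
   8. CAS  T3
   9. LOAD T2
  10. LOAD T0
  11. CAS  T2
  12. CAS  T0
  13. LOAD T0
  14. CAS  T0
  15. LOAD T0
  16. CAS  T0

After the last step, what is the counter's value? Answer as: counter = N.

[1] T3.load  rd  (counter 5, T3.r 5)
[2] T2.load  rd  (counter 5, T2.r 5)
[3] T1.load  rd  (counter 5, T1.r 5)
[4] T2.cas  hit  (counter 6, T2.r 5)
[5] T3.cas  miss  (counter 6, T3.r 5)
[6] T1.cas  miss  (counter 6, T1.r 5)
[7] T3.load  rd  (counter 6, T3.r 6)
[8] T3.cas  hit  (counter 7, T3.r 6)
[9] T2.load  rd  (counter 7, T2.r 7)
[10] T0.load  rd  (counter 7, T0.r 7)
[11] T2.cas  hit  (counter 8, T2.r 7)
[12] T0.cas  miss  (counter 8, T0.r 7)
[13] T0.load  rd  (counter 8, T0.r 8)
[14] T0.cas  hit  (counter 9, T0.r 8)
[15] T0.load  rd  (counter 9, T0.r 9)
[16] T0.cas  hit  (counter 10, T0.r 9)

counter = 10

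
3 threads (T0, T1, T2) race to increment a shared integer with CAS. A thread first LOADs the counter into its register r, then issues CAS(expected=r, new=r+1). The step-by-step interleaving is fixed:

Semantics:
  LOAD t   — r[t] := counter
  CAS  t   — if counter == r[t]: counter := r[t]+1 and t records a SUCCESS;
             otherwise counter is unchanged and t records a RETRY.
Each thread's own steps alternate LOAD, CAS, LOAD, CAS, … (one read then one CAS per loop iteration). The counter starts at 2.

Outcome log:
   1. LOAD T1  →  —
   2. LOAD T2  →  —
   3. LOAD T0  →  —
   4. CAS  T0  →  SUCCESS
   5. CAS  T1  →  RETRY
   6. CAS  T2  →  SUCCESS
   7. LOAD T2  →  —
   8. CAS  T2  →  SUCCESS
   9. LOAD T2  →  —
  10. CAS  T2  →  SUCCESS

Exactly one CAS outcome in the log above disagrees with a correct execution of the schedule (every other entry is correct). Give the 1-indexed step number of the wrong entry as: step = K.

step = 6

Reference trace:
1. LOAD T1 → mem=2 r[T1]=2 [LOAD]
2. LOAD T2 → mem=2 r[T2]=2 [LOAD]
3. LOAD T0 → mem=2 r[T0]=2 [LOAD]
4. CAS T0 → mem=3 r[T0]=2 [OK]
5. CAS T1 → mem=3 r[T1]=2 [RETRY]
6. CAS T2 → mem=3 r[T2]=2 [RETRY]
7. LOAD T2 → mem=3 r[T2]=3 [LOAD]
8. CAS T2 → mem=4 r[T2]=3 [OK]
9. LOAD T2 → mem=4 r[T2]=4 [LOAD]
10. CAS T2 → mem=5 r[T2]=4 [OK]
Flip is step 6.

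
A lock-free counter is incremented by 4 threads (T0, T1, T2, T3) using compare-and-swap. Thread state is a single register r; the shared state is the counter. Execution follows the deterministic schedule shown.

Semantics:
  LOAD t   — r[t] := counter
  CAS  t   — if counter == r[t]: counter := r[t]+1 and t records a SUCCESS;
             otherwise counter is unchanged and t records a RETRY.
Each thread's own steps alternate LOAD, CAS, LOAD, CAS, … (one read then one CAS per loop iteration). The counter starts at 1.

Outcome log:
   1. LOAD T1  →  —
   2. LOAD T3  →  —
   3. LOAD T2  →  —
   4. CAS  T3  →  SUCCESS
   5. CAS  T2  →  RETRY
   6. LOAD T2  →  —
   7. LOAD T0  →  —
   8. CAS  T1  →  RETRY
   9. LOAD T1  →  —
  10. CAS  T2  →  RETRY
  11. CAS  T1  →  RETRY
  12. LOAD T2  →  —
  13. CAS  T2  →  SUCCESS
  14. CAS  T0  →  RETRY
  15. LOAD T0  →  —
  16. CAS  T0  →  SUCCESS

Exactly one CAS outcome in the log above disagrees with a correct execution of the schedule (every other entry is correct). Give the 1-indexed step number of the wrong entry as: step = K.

step = 10

Correct run:
[1] T1.load  rd  (counter 1, T1.r 1)
[2] T3.load  rd  (counter 1, T3.r 1)
[3] T2.load  rd  (counter 1, T2.r 1)
[4] T3.cas  hit  (counter 2, T3.r 1)
[5] T2.cas  miss  (counter 2, T2.r 1)
[6] T2.load  rd  (counter 2, T2.r 2)
[7] T0.load  rd  (counter 2, T0.r 2)
[8] T1.cas  miss  (counter 2, T1.r 1)
[9] T1.load  rd  (counter 2, T1.r 2)
[10] T2.cas  hit  (counter 3, T2.r 2)
[11] T1.cas  miss  (counter 3, T1.r 2)
[12] T2.load  rd  (counter 3, T2.r 3)
[13] T2.cas  hit  (counter 4, T2.r 3)
[14] T0.cas  miss  (counter 4, T0.r 2)
[15] T0.load  rd  (counter 4, T0.r 4)
[16] T0.cas  hit  (counter 5, T0.r 4)
Log disagrees first at step 10.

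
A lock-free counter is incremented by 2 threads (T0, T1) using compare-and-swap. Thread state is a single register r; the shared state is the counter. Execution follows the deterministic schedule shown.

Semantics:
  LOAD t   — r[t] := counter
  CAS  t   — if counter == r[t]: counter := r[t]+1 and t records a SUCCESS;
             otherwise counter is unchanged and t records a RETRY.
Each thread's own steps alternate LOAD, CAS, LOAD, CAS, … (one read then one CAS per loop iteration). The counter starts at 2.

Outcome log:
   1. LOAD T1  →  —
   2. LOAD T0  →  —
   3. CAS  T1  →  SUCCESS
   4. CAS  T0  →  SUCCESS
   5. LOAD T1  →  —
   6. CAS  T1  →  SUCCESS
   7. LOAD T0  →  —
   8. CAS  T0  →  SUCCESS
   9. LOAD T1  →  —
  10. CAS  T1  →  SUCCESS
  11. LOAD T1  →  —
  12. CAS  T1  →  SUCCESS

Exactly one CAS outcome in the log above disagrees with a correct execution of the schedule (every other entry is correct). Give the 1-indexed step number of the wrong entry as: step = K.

step = 4

Correct run:
   1) LOAD T1:  M=2  r_T1=2
   2) LOAD T0:  M=2  r_T0=2
   3) CAS  T1:  M=3  r_T1=2 ✓
   4) CAS  T0:  M=3  r_T0=2 ✗
   5) LOAD T1:  M=3  r_T1=3
   6) CAS  T1:  M=4  r_T1=3 ✓
   7) LOAD T0:  M=4  r_T0=4
   8) CAS  T0:  M=5  r_T0=4 ✓
   9) LOAD T1:  M=5  r_T1=5
  10) CAS  T1:  M=6  r_T1=5 ✓
  11) LOAD T1:  M=6  r_T1=6
  12) CAS  T1:  M=7  r_T1=6 ✓
Mismatch at 4.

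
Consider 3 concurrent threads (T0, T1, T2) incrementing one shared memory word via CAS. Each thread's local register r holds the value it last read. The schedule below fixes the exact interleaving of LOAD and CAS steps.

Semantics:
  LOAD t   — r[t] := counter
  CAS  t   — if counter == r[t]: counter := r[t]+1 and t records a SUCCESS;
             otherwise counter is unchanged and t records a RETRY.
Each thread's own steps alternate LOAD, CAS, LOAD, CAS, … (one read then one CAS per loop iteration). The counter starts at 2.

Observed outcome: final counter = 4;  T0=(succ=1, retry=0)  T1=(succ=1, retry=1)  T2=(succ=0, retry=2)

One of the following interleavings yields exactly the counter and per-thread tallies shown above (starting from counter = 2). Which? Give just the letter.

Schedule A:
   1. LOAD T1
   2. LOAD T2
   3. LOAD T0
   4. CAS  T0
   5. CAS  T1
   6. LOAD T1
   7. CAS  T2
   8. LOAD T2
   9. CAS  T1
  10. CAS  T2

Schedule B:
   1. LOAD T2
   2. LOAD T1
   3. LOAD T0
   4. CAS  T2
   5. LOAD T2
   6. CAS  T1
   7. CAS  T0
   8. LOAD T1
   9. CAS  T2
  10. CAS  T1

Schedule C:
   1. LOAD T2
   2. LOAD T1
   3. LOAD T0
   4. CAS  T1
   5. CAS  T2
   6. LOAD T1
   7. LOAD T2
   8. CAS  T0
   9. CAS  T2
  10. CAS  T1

Run A:
#1 T1 reads 2
#2 T2 reads 2
#3 T0 reads 2
#4 T0 CAS(2→3) writes; counter now 3
#5 T1 CAS(2→3) fails; counter now 3
#6 T1 reads 3
#7 T2 CAS(2→3) fails; counter now 3
#8 T2 reads 3
#9 T1 CAS(3→4) writes; counter now 4
#10 T2 CAS(3→4) fails; counter now 4

A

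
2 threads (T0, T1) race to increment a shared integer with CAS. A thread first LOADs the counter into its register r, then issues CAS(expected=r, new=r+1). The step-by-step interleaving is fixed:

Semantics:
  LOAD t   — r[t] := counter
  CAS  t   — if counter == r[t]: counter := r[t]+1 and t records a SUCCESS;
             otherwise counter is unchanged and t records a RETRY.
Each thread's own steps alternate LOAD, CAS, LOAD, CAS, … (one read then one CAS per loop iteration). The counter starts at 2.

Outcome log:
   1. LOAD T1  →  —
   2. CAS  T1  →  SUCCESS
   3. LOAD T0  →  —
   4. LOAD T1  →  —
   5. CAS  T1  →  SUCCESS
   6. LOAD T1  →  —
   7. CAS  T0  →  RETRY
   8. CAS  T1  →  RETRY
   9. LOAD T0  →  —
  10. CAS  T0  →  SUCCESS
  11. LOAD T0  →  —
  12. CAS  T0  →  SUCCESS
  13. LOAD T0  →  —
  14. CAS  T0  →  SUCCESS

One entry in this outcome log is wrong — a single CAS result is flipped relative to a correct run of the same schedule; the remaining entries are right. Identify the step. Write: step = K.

Reference trace:
T1 LOAD — after: cnt=2, r=2 — load
T1 CAS — after: cnt=3, r=2 — ok
T0 LOAD — after: cnt=3, r=3 — load
T1 LOAD — after: cnt=3, r=3 — load
T1 CAS — after: cnt=4, r=3 — ok
T1 LOAD — after: cnt=4, r=4 — load
T0 CAS — after: cnt=4, r=3 — retry
T1 CAS — after: cnt=5, r=4 — ok
T0 LOAD — after: cnt=5, r=5 — load
T0 CAS — after: cnt=6, r=5 — ok
T0 LOAD — after: cnt=6, r=6 — load
T0 CAS — after: cnt=7, r=6 — ok
T0 LOAD — after: cnt=7, r=7 — load
T0 CAS — after: cnt=8, r=7 — ok
Mismatch at 8.

step = 8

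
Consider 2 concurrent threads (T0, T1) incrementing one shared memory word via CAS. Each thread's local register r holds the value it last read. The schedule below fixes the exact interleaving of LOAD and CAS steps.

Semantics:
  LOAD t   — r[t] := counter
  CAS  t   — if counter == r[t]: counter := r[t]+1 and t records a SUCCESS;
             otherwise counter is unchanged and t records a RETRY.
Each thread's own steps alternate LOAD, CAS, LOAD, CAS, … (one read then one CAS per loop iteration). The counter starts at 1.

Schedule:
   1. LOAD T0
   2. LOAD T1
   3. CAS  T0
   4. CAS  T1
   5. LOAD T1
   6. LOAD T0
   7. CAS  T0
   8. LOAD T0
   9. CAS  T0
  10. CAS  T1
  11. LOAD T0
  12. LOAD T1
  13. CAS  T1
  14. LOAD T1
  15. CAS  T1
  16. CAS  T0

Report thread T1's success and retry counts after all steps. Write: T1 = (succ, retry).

#1 T0 reads 1
#2 T1 reads 1
#3 T0 CAS(1→2) writes; counter now 2
#4 T1 CAS(1→2) fails; counter now 2
#5 T1 reads 2
#6 T0 reads 2
#7 T0 CAS(2→3) writes; counter now 3
#8 T0 reads 3
#9 T0 CAS(3→4) writes; counter now 4
#10 T1 CAS(2→3) fails; counter now 4
#11 T0 reads 4
#12 T1 reads 4
#13 T1 CAS(4→5) writes; counter now 5
#14 T1 reads 5
#15 T1 CAS(5→6) writes; counter now 6
#16 T0 CAS(4→5) fails; counter now 6

T1 = (2, 2)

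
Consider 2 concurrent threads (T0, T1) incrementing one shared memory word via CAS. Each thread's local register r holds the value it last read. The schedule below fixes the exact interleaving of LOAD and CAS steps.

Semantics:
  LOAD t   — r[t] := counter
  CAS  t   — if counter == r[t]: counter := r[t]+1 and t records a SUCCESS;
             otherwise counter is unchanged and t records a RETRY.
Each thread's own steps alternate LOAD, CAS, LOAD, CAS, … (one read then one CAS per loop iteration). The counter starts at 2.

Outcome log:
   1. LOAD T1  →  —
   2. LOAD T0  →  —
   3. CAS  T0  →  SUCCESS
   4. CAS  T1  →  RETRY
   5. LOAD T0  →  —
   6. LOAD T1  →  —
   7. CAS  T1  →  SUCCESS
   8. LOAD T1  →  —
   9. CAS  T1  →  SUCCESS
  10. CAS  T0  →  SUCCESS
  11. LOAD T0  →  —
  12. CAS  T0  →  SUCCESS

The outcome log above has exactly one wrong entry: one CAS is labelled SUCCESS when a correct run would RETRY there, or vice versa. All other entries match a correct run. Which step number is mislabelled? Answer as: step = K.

Correct run:
T1 LOAD — after: cnt=2, r=2 — load
T0 LOAD — after: cnt=2, r=2 — load
T0 CAS — after: cnt=3, r=2 — ok
T1 CAS — after: cnt=3, r=2 — retry
T0 LOAD — after: cnt=3, r=3 — load
T1 LOAD — after: cnt=3, r=3 — load
T1 CAS — after: cnt=4, r=3 — ok
T1 LOAD — after: cnt=4, r=4 — load
T1 CAS — after: cnt=5, r=4 — ok
T0 CAS — after: cnt=5, r=3 — retry
T0 LOAD — after: cnt=5, r=5 — load
T0 CAS — after: cnt=6, r=5 — ok
Log disagrees first at step 10.

step = 10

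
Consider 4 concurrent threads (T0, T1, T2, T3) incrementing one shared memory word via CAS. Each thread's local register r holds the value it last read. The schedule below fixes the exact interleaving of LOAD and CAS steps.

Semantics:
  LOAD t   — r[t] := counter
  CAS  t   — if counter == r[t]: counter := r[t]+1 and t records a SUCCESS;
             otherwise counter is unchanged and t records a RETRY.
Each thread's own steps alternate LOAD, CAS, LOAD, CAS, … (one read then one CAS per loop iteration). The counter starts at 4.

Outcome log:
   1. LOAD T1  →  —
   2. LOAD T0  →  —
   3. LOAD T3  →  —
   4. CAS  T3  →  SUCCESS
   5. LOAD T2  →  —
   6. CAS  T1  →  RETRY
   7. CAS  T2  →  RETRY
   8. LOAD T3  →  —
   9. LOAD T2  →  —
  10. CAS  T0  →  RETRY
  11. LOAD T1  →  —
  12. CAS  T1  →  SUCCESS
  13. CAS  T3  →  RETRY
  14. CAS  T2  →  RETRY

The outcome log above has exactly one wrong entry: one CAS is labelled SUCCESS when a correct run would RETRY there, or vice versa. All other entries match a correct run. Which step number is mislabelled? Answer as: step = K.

step = 7

Reference trace:
step 1: T1 LOAD ⇒ load; ctr=4 reg=4
step 2: T0 LOAD ⇒ load; ctr=4 reg=4
step 3: T3 LOAD ⇒ load; ctr=4 reg=4
step 4: T3 CAS ⇒ ok; ctr=5 reg=4
step 5: T2 LOAD ⇒ load; ctr=5 reg=5
step 6: T1 CAS ⇒ retry; ctr=5 reg=4
step 7: T2 CAS ⇒ ok; ctr=6 reg=5
step 8: T3 LOAD ⇒ load; ctr=6 reg=6
step 9: T2 LOAD ⇒ load; ctr=6 reg=6
step 10: T0 CAS ⇒ retry; ctr=6 reg=4
step 11: T1 LOAD ⇒ load; ctr=6 reg=6
step 12: T1 CAS ⇒ ok; ctr=7 reg=6
step 13: T3 CAS ⇒ retry; ctr=7 reg=6
step 14: T2 CAS ⇒ retry; ctr=7 reg=6
Log disagrees first at step 7.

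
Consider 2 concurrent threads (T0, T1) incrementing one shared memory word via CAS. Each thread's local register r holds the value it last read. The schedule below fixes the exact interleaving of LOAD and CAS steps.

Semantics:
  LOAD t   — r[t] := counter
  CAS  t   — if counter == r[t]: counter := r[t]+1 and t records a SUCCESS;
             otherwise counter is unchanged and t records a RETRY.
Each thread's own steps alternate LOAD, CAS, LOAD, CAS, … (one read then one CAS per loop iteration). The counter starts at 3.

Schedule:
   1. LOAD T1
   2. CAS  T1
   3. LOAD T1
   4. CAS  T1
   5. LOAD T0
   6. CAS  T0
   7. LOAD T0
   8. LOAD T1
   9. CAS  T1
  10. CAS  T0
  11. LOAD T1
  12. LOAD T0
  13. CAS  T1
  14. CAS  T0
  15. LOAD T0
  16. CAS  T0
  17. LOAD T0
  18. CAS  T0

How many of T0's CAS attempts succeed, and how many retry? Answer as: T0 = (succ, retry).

T0 = (3, 2)

1. LOAD T1 → mem=3 r[T1]=3 [LOAD]
2. CAS T1 → mem=4 r[T1]=3 [OK]
3. LOAD T1 → mem=4 r[T1]=4 [LOAD]
4. CAS T1 → mem=5 r[T1]=4 [OK]
5. LOAD T0 → mem=5 r[T0]=5 [LOAD]
6. CAS T0 → mem=6 r[T0]=5 [OK]
7. LOAD T0 → mem=6 r[T0]=6 [LOAD]
8. LOAD T1 → mem=6 r[T1]=6 [LOAD]
9. CAS T1 → mem=7 r[T1]=6 [OK]
10. CAS T0 → mem=7 r[T0]=6 [RETRY]
11. LOAD T1 → mem=7 r[T1]=7 [LOAD]
12. LOAD T0 → mem=7 r[T0]=7 [LOAD]
13. CAS T1 → mem=8 r[T1]=7 [OK]
14. CAS T0 → mem=8 r[T0]=7 [RETRY]
15. LOAD T0 → mem=8 r[T0]=8 [LOAD]
16. CAS T0 → mem=9 r[T0]=8 [OK]
17. LOAD T0 → mem=9 r[T0]=9 [LOAD]
18. CAS T0 → mem=10 r[T0]=9 [OK]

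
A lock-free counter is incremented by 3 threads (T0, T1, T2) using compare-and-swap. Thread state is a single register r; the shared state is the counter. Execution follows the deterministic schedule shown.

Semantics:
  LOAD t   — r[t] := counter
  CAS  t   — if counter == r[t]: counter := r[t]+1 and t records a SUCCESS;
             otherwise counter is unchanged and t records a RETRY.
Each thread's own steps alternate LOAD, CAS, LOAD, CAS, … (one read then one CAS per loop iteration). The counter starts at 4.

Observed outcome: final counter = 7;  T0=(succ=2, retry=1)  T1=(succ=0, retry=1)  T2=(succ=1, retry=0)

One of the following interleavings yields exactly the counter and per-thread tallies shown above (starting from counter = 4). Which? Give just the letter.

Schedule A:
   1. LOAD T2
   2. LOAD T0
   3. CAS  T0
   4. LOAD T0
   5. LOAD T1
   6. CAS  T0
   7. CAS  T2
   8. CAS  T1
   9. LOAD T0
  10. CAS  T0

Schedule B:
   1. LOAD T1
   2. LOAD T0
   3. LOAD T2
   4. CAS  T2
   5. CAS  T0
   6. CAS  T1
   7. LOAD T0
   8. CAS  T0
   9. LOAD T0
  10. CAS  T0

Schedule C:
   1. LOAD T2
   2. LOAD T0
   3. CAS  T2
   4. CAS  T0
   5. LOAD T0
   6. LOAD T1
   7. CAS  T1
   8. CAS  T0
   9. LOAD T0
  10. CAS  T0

B

Run B:
[1] T1.load  rd  (counter 4, T1.r 4)
[2] T0.load  rd  (counter 4, T0.r 4)
[3] T2.load  rd  (counter 4, T2.r 4)
[4] T2.cas  hit  (counter 5, T2.r 4)
[5] T0.cas  miss  (counter 5, T0.r 4)
[6] T1.cas  miss  (counter 5, T1.r 4)
[7] T0.load  rd  (counter 5, T0.r 5)
[8] T0.cas  hit  (counter 6, T0.r 5)
[9] T0.load  rd  (counter 6, T0.r 6)
[10] T0.cas  hit  (counter 7, T0.r 6)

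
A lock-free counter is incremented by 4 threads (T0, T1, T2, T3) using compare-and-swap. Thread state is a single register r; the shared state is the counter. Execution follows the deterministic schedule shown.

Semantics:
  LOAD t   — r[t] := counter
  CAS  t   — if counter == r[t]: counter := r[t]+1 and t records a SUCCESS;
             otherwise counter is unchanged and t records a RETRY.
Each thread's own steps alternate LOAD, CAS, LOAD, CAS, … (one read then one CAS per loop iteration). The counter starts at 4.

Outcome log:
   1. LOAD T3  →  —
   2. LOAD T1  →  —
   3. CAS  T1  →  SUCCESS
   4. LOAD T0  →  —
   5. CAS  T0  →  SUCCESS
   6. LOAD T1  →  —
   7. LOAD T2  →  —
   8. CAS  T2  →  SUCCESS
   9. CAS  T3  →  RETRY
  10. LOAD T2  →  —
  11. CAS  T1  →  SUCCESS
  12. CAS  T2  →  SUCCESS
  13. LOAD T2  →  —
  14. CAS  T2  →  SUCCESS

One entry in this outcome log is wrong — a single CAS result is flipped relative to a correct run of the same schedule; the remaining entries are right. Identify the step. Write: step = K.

Reference trace:
#1 T3 reads 4
#2 T1 reads 4
#3 T1 CAS(4→5) writes; counter now 5
#4 T0 reads 5
#5 T0 CAS(5→6) writes; counter now 6
#6 T1 reads 6
#7 T2 reads 6
#8 T2 CAS(6→7) writes; counter now 7
#9 T3 CAS(4→5) fails; counter now 7
#10 T2 reads 7
#11 T1 CAS(6→7) fails; counter now 7
#12 T2 CAS(7→8) writes; counter now 8
#13 T2 reads 8
#14 T2 CAS(8→9) writes; counter now 9
Log disagrees first at step 11.

step = 11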